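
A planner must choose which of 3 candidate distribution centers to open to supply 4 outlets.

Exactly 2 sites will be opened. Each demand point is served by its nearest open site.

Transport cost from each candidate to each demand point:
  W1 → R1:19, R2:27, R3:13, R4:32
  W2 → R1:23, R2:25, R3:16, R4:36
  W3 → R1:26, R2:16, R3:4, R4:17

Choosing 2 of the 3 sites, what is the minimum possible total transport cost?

56

Open {W1, W3}.
  R1→W1 19, R2→W3 16, R3→W3 4, R4→W3 17  ⇒ total 56.
Compare {W2, W3}: total 60.
Compare {W1, W2}: total 89.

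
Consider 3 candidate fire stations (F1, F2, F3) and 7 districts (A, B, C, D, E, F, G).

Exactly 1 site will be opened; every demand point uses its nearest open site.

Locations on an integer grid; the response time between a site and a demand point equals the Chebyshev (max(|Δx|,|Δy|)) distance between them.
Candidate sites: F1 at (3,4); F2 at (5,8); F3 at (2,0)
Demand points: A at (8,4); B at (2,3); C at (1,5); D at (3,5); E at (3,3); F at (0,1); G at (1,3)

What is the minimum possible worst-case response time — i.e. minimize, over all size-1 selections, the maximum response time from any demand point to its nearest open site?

Open {F1}.
  Farthest demand point is A at response time 5 (to F1); all others are ≤ 5.
With {F3} the worst case is 6.
With {F2} the worst case is 7.
No size-1 selection achieves below 5.

5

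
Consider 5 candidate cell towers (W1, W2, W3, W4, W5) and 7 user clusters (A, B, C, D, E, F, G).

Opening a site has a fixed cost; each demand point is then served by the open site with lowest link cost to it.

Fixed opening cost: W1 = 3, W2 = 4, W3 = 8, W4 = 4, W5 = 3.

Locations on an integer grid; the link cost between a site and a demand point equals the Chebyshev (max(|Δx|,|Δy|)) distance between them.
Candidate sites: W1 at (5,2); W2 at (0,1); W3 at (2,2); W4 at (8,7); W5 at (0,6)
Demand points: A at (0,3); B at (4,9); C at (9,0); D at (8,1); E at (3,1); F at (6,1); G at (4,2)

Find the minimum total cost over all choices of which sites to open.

Open {W1, W5}: assign each demand point to its cheapest open site.
  A→W5 3, B→W5 4, C→W1 4, D→W1 3, E→W1 2, F→W1 1, G→W1 1
  link cost 18, fixed 6 → total 24.
Compare {W1}: link cost 23 + fixed 3 = 26.
Compare {W1, W2}: link cost 20 + fixed 7 = 27.
Compare {W1, W4}: link cost 20 + fixed 7 = 27.
All other subsets cost ≥ 26. Minimum total cost: 24.

24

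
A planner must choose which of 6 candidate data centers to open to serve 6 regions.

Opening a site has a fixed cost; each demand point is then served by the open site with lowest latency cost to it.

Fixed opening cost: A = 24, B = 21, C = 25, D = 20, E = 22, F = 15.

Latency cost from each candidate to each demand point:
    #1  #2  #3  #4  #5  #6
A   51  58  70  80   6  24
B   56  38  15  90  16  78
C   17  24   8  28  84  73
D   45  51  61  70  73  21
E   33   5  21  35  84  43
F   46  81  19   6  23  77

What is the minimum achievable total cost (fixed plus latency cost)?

149

Open {A, C, F}: assign each demand point to its cheapest open site.
  #1→C 17, #2→C 24, #3→C 8, #4→F 6, #5→A 6, #6→A 24
  latency cost 85, fixed 64 → total 149.
Compare {A, C, E, F}: latency cost 66 + fixed 86 = 152.
Compare {A, E, F}: latency cost 93 + fixed 61 = 154.
Compare {A, C}: latency cost 107 + fixed 49 = 156.
All other subsets cost ≥ 152. Minimum total cost: 149.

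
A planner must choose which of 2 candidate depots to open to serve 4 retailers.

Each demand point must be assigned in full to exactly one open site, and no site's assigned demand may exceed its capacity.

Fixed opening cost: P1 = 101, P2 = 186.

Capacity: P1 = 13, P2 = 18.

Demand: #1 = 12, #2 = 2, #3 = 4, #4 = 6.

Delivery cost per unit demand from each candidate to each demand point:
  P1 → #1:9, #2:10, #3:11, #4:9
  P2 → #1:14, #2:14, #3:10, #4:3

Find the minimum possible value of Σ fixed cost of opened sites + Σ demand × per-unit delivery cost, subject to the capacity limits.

481

Open {P1, P2}; cheapest assignment that respects the capacities:
  P1 (cap 13, load 12): #1 — cost 12×9 = 108
  P2 (cap 18, load 12): #2, #3, #4 — cost 2×14 + 4×10 + 6×3 = 86
  Shipping 194, fixed 287 → total 481.
  Any other capacity-feasible assignment to {P1, P2} ships for at least 194.
Total demand is 24 and no other set of sites has combined capacity ≥ 24, so {P1, P2} is the only feasible choice of open sites. Minimum: 481.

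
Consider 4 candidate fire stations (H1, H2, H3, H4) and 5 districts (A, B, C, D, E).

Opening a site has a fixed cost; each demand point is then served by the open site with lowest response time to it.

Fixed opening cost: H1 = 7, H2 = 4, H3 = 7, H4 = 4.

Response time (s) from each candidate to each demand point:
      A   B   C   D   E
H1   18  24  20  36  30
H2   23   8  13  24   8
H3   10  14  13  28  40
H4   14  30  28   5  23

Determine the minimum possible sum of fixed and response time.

56

Open {H2, H4}: assign each demand point to its cheapest open site.
  A→H4 14, B→H2 8, C→H2 13, D→H4 5, E→H2 8
  response time 48, fixed 8 → total 56.
Compare {H2, H3, H4}: response time 44 + fixed 15 = 59.
Compare {H1, H2, H4}: response time 48 + fixed 15 = 63.
Compare {H1, H2, H3, H4}: response time 44 + fixed 22 = 66.
All other subsets cost ≥ 59. Minimum total cost: 56.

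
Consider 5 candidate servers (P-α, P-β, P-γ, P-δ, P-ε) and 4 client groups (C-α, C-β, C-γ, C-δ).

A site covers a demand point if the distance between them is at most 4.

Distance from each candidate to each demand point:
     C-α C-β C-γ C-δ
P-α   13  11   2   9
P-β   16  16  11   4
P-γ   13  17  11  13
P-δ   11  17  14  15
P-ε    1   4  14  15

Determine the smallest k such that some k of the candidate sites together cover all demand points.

3

Coverage sets (demand points within 4 of each site):
  P-α: {C-γ}
  P-β: {C-δ}
  P-γ: {}
  P-δ: {}
  P-ε: {C-α, C-β}
No 2 sites suffice: every size-2 union leaves at least one demand point uncovered.
But {P-α, P-β, P-ε} covers everything, so the minimum is 3.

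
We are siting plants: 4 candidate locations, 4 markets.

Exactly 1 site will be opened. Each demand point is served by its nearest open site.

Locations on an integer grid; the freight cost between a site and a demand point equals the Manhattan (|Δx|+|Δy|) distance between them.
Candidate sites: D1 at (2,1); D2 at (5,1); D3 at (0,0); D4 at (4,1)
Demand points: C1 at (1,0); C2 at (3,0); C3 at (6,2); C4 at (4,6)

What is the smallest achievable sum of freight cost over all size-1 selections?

14

Open {D4}.
  C1→D4 4, C2→D4 2, C3→D4 3, C4→D4 5  ⇒ total 14.
Compare {D1}: total 16.
Compare {D2}: total 16.
No size-1 selection does better; minimum is 14.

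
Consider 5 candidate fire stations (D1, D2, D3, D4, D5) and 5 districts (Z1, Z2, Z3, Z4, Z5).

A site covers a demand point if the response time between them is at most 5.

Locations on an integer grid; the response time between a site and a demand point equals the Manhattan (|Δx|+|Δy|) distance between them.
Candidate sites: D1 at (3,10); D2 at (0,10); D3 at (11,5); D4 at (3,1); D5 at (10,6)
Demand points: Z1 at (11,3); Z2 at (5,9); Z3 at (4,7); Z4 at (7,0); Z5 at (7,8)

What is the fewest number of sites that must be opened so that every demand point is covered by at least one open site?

Coverage sets (demand points within 5 of each site):
  D1: {Z2, Z3}
  D2: {}
  D3: {Z1}
  D4: {Z4}
  D5: {Z1, Z5}
No 2 sites suffice: every size-2 union leaves at least one demand point uncovered.
But {D1, D4, D5} covers everything, so the minimum is 3.

3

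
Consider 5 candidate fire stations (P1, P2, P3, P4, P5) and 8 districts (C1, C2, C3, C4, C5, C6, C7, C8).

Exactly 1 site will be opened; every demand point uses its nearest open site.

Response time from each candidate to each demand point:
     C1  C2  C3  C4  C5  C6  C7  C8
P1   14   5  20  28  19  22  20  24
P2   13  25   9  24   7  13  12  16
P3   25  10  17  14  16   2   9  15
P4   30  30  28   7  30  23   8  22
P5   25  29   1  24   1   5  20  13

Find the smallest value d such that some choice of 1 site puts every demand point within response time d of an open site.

Open {P2}.
  Farthest demand point is C2 at response time 25 (to P2); all others are ≤ 25.
With {P3} the worst case is 25.
With {P1} the worst case is 28.
No size-1 selection achieves below 25.

25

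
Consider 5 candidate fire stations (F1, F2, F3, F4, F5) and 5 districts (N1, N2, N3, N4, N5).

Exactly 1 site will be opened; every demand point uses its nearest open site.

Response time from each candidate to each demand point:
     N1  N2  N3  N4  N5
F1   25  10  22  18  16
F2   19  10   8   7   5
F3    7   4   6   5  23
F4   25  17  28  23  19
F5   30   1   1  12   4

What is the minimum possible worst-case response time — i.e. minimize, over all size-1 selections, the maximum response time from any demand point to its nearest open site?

Open {F2}.
  Farthest demand point is N1 at response time 19 (to F2); all others are ≤ 19.
With {F3} the worst case is 23.
With {F1} the worst case is 25.
No size-1 selection achieves below 19.

19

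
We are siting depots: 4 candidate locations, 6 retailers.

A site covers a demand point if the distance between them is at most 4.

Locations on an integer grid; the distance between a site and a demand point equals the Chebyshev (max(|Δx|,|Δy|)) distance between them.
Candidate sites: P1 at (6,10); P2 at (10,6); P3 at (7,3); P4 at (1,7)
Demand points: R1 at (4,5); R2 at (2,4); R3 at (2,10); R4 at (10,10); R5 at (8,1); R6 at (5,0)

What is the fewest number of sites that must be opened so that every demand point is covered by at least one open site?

3

Coverage sets (demand points within 4 of each site):
  P1: {R3, R4}
  P2: {R4}
  P3: {R1, R5, R6}
  P4: {R1, R2, R3}
No 2 sites suffice: every size-2 union leaves at least one demand point uncovered.
But {P1, P3, P4} covers everything, so the minimum is 3.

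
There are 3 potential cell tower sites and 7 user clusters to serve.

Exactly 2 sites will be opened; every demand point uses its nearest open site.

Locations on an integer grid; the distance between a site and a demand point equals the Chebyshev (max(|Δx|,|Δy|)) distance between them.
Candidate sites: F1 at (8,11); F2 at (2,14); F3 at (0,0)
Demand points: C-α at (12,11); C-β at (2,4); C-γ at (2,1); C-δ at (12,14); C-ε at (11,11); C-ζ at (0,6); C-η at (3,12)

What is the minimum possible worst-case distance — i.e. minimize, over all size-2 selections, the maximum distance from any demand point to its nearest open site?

6

Open {F1, F3}.
  Farthest demand point is C-ζ at distance 6 (to F3); all others are ≤ 6.
With {F1, F2} the worst case is 10.
With {F2, F3} the worst case is 10.
No size-2 selection achieves below 6.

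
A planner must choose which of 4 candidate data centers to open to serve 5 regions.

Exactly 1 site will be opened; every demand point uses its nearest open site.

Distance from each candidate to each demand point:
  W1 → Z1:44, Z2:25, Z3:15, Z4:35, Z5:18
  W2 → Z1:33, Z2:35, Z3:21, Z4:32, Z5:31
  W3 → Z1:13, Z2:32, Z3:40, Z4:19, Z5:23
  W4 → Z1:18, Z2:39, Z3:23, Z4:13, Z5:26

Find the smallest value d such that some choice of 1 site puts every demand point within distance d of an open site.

Open {W2}.
  Farthest demand point is Z2 at distance 35 (to W2); all others are ≤ 35.
With {W4} the worst case is 39.
With {W3} the worst case is 40.
No size-1 selection achieves below 35.

35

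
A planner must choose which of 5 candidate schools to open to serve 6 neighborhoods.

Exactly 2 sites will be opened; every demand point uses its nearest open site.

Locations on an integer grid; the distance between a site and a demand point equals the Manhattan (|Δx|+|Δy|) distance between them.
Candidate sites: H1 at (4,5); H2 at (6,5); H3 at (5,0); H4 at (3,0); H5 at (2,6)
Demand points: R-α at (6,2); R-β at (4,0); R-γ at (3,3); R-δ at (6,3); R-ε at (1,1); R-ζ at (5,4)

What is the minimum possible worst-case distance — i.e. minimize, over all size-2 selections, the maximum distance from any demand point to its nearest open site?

3

Open {H2, H4}.
  Farthest demand point is R-α at distance 3 (to H2); all others are ≤ 3.
With {H3, H4} the worst case is 4.
With {H1, H3} the worst case is 5.
No size-2 selection achieves below 3.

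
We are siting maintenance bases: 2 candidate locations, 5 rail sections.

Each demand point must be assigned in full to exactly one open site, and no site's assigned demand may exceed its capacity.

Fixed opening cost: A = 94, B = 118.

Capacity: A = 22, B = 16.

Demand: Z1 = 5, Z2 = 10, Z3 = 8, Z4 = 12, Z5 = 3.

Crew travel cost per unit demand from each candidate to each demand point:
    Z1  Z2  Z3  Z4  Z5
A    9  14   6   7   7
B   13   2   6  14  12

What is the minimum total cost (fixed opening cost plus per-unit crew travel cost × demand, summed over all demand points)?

585

Open {A, B}; cheapest assignment that respects the capacities:
  A (cap 22, load 22): Z2, Z4 — cost 10×14 + 12×7 = 224
  B (cap 16, load 16): Z1, Z3, Z5 — cost 5×13 + 8×6 + 3×12 = 149
  Shipping 373, fixed 212 → total 585.
  Any other capacity-feasible assignment to {A, B} ships for at least 373.
Total demand is 38 and no other set of sites has combined capacity ≥ 38, so {A, B} is the only feasible choice of open sites. Minimum: 585.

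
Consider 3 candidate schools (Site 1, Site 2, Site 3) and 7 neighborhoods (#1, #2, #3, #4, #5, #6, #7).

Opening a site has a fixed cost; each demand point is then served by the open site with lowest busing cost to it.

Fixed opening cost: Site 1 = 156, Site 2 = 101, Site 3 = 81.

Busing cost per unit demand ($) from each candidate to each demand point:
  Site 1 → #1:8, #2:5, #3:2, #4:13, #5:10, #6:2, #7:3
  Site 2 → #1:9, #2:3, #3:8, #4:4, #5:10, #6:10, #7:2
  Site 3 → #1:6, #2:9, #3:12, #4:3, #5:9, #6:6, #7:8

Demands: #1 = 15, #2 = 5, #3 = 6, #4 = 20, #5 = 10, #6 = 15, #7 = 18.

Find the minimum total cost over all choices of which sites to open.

598

Open {Site 1, Site 3}: assign each demand point to its cheapest open site.
  #1→Site 3 15×6=90, #2→Site 1 5×5=25, #3→Site 1 6×2=12, #4→Site 3 20×3=60, #5→Site 3 10×9=90, #6→Site 1 15×2=30, #7→Site 1 18×3=54
  busing cost 361, fixed 237 → total 598.
Compare {Site 2, Site 3}: busing cost 429 + fixed 182 = 611.
Compare {Site 1, Site 2}: busing cost 393 + fixed 257 = 650.
Compare {Site 2}: busing cost 564 + fixed 101 = 665.
All other subsets cost ≥ 611. Minimum total cost: 598.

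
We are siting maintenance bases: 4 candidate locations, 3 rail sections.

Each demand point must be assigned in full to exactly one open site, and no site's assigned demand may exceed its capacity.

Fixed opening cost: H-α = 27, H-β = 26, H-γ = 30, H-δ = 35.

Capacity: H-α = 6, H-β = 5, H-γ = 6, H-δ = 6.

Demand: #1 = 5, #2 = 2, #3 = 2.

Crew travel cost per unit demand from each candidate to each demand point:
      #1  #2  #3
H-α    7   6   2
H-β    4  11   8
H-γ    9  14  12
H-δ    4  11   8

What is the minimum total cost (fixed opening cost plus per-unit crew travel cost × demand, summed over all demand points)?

89

Open {H-α, H-β}; cheapest assignment that respects the capacities:
  H-α (cap 6, load 4): #2, #3 — cost 2×6 + 2×2 = 16
  H-β (cap 5, load 5): #1 — cost 5×4 = 20
  Shipping 36, fixed 53 → total 89.
  Any other capacity-feasible assignment to {H-α, H-β} ships for at least 36.
Compare {H-α, H-δ}: its best feasible assignment gives total 98.
Compare {H-α, H-γ}: its best feasible assignment gives total 118.
Every other set of open sites that can feasibly serve all demand totals ≥ 98 even under its best assignment. Minimum: 89.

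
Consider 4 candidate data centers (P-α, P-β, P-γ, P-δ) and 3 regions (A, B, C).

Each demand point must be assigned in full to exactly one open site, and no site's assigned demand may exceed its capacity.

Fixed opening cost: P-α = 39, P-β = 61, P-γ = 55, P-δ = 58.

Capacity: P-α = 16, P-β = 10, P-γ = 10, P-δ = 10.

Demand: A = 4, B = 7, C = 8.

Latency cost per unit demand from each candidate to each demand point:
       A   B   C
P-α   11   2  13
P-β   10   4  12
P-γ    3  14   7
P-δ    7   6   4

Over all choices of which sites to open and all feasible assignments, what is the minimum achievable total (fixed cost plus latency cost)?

187

Open {P-α, P-δ}; cheapest assignment that respects the capacities:
  P-α (cap 16, load 11): A, B — cost 4×11 + 7×2 = 58
  P-δ (cap 10, load 8): C — cost 8×4 = 32
  Shipping 90, fixed 97 → total 187.
  Any other capacity-feasible assignment to {P-α, P-δ} ships for at least 90.
Compare {P-α, P-γ}: its best feasible assignment gives total 208.
Compare {P-α, P-γ, P-δ}: its best feasible assignment gives total 210.
Every other set of open sites that can feasibly serve all demand totals ≥ 208 even under its best assignment. Minimum: 187.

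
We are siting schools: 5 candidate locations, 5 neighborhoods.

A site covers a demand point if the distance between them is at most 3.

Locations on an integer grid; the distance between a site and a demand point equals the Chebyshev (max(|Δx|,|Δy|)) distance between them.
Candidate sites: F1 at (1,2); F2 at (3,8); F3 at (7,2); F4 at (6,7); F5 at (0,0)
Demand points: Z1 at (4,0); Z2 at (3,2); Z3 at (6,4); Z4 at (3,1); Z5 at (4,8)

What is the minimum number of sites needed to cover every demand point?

Coverage sets (demand points within 3 of each site):
  F1: {Z1, Z2, Z4}
  F2: {Z5}
  F3: {Z1, Z3}
  F4: {Z3, Z5}
  F5: {Z2, Z4}
No single site covers all 5 demand points.
But {F1, F4} covers everything, so the minimum is 2.

2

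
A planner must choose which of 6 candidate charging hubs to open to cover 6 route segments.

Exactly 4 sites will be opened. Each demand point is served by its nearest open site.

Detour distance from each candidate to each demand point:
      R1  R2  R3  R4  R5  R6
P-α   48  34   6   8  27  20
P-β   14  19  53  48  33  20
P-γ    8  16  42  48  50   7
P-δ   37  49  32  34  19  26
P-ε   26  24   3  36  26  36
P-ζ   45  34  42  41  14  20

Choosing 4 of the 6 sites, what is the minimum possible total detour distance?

Open {P-α, P-γ, P-ε, P-ζ}.
  R1→P-γ 8, R2→P-γ 16, R3→P-ε 3, R4→P-α 8, R5→P-ζ 14, R6→P-γ 7  ⇒ total 56.
Compare {P-α, P-β, P-γ, P-ζ}: total 59.
Compare {P-α, P-γ, P-δ, P-ζ}: total 59.
No size-4 selection does better; minimum is 56.

56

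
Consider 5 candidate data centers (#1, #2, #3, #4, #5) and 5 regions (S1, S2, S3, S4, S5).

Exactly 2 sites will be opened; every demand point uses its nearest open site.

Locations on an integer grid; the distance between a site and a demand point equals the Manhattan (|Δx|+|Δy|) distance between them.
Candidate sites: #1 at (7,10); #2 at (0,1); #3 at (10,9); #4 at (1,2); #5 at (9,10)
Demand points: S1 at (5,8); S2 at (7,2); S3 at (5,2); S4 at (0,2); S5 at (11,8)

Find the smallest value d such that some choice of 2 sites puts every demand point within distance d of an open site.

Open {#1, #4}.
  Farthest demand point is S2 at distance 6 (to #4); all others are ≤ 6.
With {#3, #4} the worst case is 6.
With {#4, #5} the worst case is 6.
No size-2 selection achieves below 6.

6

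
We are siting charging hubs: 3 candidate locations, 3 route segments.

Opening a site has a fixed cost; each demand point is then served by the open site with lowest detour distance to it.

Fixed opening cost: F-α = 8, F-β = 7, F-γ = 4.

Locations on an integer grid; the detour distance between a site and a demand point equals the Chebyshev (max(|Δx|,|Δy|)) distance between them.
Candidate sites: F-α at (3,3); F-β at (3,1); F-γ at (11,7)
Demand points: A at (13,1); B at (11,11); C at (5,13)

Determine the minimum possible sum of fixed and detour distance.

Open {F-γ}: assign each demand point to its cheapest open site.
  A→F-γ 6, B→F-γ 4, C→F-γ 6
  detour distance 16, fixed 4 → total 20.
Compare {F-β, F-γ}: detour distance 16 + fixed 11 = 27.
Compare {F-α, F-γ}: detour distance 16 + fixed 12 = 28.
Compare {F-α, F-β, F-γ}: detour distance 16 + fixed 19 = 35.
All other subsets cost ≥ 27. Minimum total cost: 20.

20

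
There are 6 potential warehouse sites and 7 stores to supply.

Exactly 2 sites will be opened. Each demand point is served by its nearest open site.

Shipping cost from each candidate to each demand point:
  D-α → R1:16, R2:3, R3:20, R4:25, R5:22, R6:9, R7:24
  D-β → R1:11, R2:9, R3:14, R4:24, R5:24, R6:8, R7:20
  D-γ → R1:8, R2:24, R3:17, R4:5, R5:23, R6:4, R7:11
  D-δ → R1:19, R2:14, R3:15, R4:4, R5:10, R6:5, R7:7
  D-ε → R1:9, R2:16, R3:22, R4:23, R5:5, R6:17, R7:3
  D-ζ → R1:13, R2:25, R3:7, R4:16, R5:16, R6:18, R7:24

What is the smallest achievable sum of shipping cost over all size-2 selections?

Open {D-δ, D-ε}.
  R1→D-ε 9, R2→D-δ 14, R3→D-δ 15, R4→D-δ 4, R5→D-ε 5, R6→D-δ 5, R7→D-ε 3  ⇒ total 55.
Compare {D-γ, D-ε}: total 58.
Compare {D-α, D-δ}: total 60.
No size-2 selection does better; minimum is 55.

55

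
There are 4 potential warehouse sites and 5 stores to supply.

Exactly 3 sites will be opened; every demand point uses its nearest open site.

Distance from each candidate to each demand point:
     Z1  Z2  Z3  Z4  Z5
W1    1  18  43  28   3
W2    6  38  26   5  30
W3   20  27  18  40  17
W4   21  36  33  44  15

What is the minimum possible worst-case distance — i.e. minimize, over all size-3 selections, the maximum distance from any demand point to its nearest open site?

18

Open {W1, W2, W3}.
  Farthest demand point is Z2 at distance 18 (to W1); all others are ≤ 18.
With {W1, W2, W4} the worst case is 26.
With {W2, W3, W4} the worst case is 27.
No size-3 selection achieves below 18.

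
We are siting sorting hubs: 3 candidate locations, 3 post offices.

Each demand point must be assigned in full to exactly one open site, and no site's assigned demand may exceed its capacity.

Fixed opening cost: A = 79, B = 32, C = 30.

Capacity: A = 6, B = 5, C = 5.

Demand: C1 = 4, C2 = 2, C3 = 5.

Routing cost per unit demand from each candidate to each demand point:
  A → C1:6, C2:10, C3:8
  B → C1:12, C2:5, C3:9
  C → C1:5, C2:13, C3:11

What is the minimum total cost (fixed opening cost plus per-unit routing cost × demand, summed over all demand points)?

Open {A, B}; cheapest assignment that respects the capacities:
  A (cap 6, load 6): C1, C2 — cost 4×6 + 2×10 = 44
  B (cap 5, load 5): C3 — cost 5×9 = 45
  Shipping 89, fixed 111 → total 200.
  Any other capacity-feasible assignment to {A, B} ships for at least 89.
Compare {A, C}: its best feasible assignment gives total 208.
Compare {A, B, C}: its best feasible assignment gives total 211.
Every other set of open sites that can feasibly serve all demand totals ≥ 208 even under its best assignment. Minimum: 200.

200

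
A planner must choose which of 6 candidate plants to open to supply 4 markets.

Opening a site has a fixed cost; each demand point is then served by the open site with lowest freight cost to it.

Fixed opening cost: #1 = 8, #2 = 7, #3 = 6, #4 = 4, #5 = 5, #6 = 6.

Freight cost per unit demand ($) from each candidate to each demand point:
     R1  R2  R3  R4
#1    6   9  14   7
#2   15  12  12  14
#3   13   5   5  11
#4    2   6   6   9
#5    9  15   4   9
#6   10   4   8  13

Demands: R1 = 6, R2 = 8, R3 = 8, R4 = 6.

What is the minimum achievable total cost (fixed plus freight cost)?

141

Open {#1, #4, #5, #6}: assign each demand point to its cheapest open site.
  R1→#4 6×2=12, R2→#6 8×4=32, R3→#5 8×4=32, R4→#1 6×7=42
  freight cost 118, fixed 23 → total 141.
Compare {#4, #5, #6}: freight cost 130 + fixed 15 = 145.
Compare {#1, #3, #4, #5, #6}: freight cost 118 + fixed 29 = 147.
Compare {#1, #2, #4, #5, #6}: freight cost 118 + fixed 30 = 148.
All other subsets cost ≥ 145. Minimum total cost: 141.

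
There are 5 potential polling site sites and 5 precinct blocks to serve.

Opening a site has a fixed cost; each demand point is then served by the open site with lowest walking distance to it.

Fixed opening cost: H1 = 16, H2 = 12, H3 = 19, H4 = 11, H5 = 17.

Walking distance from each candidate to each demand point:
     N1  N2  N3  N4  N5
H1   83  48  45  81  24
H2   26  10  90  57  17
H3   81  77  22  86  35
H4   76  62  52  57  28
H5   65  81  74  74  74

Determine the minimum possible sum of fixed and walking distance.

Open {H2, H3}: assign each demand point to its cheapest open site.
  N1→H2 26, N2→H2 10, N3→H3 22, N4→H2 57, N5→H2 17
  walking distance 132, fixed 31 → total 163.
Compare {H2, H3, H4}: walking distance 132 + fixed 42 = 174.
Compare {H1, H2, H3}: walking distance 132 + fixed 47 = 179.
Compare {H2, H3, H5}: walking distance 132 + fixed 48 = 180.
All other subsets cost ≥ 174. Minimum total cost: 163.

163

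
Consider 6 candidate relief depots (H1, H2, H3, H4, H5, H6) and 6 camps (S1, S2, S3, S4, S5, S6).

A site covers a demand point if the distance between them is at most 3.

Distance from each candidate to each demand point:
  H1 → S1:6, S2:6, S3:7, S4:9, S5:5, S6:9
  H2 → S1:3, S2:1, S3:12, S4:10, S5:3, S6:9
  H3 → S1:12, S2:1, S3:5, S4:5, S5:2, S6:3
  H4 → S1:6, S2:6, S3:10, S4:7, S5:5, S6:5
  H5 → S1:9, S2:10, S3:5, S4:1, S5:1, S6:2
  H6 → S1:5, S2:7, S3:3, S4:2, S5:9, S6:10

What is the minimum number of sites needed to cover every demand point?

Coverage sets (demand points within 3 of each site):
  H1: {}
  H2: {S1, S2, S5}
  H3: {S2, S5, S6}
  H4: {}
  H5: {S4, S5, S6}
  H6: {S3, S4}
No 2 sites suffice: every size-2 union leaves at least one demand point uncovered.
But {H2, H3, H6} covers everything, so the minimum is 3.

3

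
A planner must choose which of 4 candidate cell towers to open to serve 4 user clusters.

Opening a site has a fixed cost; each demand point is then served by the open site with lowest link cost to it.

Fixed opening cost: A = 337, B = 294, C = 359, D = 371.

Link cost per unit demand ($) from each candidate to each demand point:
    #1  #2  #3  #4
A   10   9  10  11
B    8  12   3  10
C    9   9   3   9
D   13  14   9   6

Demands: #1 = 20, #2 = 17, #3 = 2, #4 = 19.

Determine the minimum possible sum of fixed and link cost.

Open {B}: assign each demand point to its cheapest open site.
  #1→B 20×8=160, #2→B 17×12=204, #3→B 2×3=6, #4→B 19×10=190
  link cost 560, fixed 294 → total 854.
Compare {C}: link cost 510 + fixed 359 = 869.
Compare {A}: link cost 582 + fixed 337 = 919.
Compare {D}: link cost 630 + fixed 371 = 1001.
All other subsets cost ≥ 869. Minimum total cost: 854.

854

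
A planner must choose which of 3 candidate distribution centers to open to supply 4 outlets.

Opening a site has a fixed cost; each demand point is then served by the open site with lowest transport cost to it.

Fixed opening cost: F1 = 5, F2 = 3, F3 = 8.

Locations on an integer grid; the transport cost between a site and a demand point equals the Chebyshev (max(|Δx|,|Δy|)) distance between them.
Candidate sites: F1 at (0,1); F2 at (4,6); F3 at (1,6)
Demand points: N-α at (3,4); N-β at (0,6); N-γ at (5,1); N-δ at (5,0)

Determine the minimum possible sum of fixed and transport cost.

20

Open {F2}: assign each demand point to its cheapest open site.
  N-α→F2 2, N-β→F2 4, N-γ→F2 5, N-δ→F2 6
  transport cost 17, fixed 3 → total 20.
Compare {F3}: transport cost 14 + fixed 8 = 22.
Compare {F1}: transport cost 18 + fixed 5 = 23.
Compare {F1, F2}: transport cost 16 + fixed 8 = 24.
All other subsets cost ≥ 22. Minimum total cost: 20.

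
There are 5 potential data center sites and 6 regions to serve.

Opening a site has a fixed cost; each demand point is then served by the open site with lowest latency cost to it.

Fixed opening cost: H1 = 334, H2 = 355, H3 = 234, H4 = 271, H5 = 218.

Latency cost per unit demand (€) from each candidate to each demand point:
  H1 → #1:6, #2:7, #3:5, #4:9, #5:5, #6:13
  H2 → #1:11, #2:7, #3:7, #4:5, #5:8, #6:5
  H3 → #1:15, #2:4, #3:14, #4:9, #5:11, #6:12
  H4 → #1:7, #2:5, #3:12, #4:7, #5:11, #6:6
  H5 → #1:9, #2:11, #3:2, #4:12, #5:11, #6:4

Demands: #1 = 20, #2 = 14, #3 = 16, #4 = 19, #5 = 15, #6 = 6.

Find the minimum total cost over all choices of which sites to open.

Open {H1}: assign each demand point to its cheapest open site.
  #1→H1 20×6=120, #2→H1 14×7=98, #3→H1 16×5=80, #4→H1 19×9=171, #5→H1 15×5=75, #6→H1 6×13=78
  latency cost 622, fixed 334 → total 956.
Compare {H5}: latency cost 783 + fixed 218 = 1001.
Compare {H4}: latency cost 736 + fixed 271 = 1007.
Compare {H2}: latency cost 675 + fixed 355 = 1030.
All other subsets cost ≥ 1001. Minimum total cost: 956.

956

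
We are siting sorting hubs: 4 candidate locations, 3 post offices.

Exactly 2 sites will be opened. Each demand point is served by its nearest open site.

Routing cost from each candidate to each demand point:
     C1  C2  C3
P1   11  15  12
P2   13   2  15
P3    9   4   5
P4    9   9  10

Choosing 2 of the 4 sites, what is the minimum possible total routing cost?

Open {P2, P3}.
  C1→P3 9, C2→P2 2, C3→P3 5  ⇒ total 16.
Compare {P1, P3}: total 18.
Compare {P3, P4}: total 18.
No size-2 selection does better; minimum is 16.

16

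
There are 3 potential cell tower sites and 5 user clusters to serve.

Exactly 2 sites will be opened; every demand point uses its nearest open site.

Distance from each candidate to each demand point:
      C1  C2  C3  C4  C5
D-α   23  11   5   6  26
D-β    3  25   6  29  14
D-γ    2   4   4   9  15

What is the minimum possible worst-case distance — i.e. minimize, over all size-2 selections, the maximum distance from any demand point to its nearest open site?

14

Open {D-α, D-β}.
  Farthest demand point is C5 at distance 14 (to D-β); all others are ≤ 14.
With {D-β, D-γ} the worst case is 14.
With {D-α, D-γ} the worst case is 15.
No size-2 selection achieves below 14.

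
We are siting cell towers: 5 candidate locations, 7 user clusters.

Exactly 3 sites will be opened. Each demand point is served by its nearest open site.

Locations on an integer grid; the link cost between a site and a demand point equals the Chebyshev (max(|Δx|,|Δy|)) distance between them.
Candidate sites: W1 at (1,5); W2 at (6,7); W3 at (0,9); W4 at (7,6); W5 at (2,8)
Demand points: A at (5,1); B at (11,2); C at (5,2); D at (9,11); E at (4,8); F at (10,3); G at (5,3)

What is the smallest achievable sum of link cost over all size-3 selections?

24

Open {W1, W2, W4}.
  A→W1 4, B→W4 4, C→W1 4, D→W2 4, E→W2 2, F→W4 3, G→W4 3  ⇒ total 24.
Compare {W1, W4, W5}: total 25.
Compare {W2, W3, W4}: total 25.
No size-3 selection does better; minimum is 24.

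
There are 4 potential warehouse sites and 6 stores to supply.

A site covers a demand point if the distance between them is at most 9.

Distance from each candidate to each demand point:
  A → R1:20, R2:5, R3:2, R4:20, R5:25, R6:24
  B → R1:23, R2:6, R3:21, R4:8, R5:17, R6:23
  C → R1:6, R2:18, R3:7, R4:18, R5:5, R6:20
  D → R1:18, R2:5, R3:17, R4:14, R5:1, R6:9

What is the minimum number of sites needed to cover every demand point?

Coverage sets (demand points within 9 of each site):
  A: {R2, R3}
  B: {R2, R4}
  C: {R1, R3, R5}
  D: {R2, R5, R6}
No 2 sites suffice: every size-2 union leaves at least one demand point uncovered.
But {B, C, D} covers everything, so the minimum is 3.

3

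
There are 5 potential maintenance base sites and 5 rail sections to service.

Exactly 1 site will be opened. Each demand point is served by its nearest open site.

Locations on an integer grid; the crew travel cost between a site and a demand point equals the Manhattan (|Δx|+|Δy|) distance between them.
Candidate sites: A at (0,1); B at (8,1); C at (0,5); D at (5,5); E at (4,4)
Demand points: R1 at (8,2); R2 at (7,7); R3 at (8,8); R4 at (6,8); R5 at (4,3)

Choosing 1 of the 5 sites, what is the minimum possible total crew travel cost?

23

Open {D}.
  R1→D 6, R2→D 4, R3→D 6, R4→D 4, R5→D 3  ⇒ total 23.
Compare {E}: total 27.
Compare {B}: total 30.
No size-1 selection does better; minimum is 23.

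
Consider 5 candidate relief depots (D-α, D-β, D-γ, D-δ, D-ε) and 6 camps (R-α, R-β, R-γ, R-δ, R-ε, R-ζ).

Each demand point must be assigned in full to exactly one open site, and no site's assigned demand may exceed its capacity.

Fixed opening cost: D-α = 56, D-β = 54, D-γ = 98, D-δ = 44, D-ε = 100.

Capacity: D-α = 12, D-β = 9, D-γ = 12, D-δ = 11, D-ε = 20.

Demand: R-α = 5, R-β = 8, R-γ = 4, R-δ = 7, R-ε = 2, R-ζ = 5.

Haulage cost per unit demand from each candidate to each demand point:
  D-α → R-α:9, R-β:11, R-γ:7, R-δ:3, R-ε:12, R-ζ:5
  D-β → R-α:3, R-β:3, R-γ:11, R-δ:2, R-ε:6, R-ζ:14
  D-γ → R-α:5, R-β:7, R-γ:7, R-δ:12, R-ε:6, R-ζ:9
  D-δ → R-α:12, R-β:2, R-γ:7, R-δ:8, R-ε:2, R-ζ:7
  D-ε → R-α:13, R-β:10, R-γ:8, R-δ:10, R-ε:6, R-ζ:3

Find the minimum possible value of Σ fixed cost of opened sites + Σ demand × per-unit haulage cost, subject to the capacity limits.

279

Open {D-α, D-β, D-δ}; cheapest assignment that respects the capacities:
  D-α (cap 12, load 12): R-δ, R-ζ — cost 7×3 + 5×5 = 46
  D-β (cap 9, load 9): R-α, R-γ — cost 5×3 + 4×11 = 59
  D-δ (cap 11, load 10): R-β, R-ε — cost 8×2 + 2×2 = 20
  Shipping 125, fixed 154 → total 279.
  Any other capacity-feasible assignment to {D-α, D-β, D-δ} ships for at least 125.
Compare {D-α, D-γ, D-δ}: its best feasible assignment gives total 317.
Compare {D-α, D-δ, D-ε}: its best feasible assignment gives total 333.
Every other set of open sites that can feasibly serve all demand totals ≥ 317 even under its best assignment. Minimum: 279.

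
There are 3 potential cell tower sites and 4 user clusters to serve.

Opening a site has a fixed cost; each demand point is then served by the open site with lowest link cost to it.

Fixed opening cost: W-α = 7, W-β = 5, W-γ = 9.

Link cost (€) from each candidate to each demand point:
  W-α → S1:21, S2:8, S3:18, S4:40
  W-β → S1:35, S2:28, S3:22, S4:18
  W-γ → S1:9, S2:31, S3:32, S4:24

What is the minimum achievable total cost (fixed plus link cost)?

Open {W-α, W-β, W-γ}: assign each demand point to its cheapest open site.
  S1→W-γ 9, S2→W-α 8, S3→W-α 18, S4→W-β 18
  link cost 53, fixed 21 → total 74.
Compare {W-α, W-γ}: link cost 59 + fixed 16 = 75.
Compare {W-α, W-β}: link cost 65 + fixed 12 = 77.
Compare {W-β, W-γ}: link cost 77 + fixed 14 = 91.
All other subsets cost ≥ 75. Minimum total cost: 74.

74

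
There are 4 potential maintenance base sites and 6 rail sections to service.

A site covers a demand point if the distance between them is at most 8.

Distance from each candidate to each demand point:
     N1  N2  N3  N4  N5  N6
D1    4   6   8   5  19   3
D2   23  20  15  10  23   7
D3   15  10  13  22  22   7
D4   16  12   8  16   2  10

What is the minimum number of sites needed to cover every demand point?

Coverage sets (demand points within 8 of each site):
  D1: {N1, N2, N3, N4, N6}
  D2: {N6}
  D3: {N6}
  D4: {N3, N5}
No single site covers all 6 demand points.
But {D1, D4} covers everything, so the minimum is 2.

2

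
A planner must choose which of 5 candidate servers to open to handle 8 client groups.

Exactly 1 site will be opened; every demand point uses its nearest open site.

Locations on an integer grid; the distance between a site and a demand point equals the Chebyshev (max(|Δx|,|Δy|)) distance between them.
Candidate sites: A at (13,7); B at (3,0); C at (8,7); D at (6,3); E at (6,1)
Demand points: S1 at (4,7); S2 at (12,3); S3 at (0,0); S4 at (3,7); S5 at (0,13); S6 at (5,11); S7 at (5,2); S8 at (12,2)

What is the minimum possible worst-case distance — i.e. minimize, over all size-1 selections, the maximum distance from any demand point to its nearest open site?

8

Open {C}.
  Farthest demand point is S3 at distance 8 (to C); all others are ≤ 8.
With {D} the worst case is 10.
With {E} the worst case is 12.
No size-1 selection achieves below 8.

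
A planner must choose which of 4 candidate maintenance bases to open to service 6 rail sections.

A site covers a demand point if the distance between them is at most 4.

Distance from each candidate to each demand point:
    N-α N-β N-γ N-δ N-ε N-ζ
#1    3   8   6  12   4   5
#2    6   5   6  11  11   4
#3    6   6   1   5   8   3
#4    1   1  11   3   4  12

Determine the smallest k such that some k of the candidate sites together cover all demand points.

2

Coverage sets (demand points within 4 of each site):
  #1: {N-α, N-ε}
  #2: {N-ζ}
  #3: {N-γ, N-ζ}
  #4: {N-α, N-β, N-δ, N-ε}
No single site covers all 6 demand points.
But {#3, #4} covers everything, so the minimum is 2.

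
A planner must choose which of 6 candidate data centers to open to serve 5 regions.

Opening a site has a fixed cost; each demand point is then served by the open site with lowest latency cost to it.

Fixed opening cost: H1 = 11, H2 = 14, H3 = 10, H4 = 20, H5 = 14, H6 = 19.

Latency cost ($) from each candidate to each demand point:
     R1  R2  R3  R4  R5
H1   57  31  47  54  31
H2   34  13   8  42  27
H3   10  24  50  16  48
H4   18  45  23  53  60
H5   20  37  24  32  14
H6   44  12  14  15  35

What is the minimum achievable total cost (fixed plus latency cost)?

98

Open {H2, H3}: assign each demand point to its cheapest open site.
  R1→H3 10, R2→H2 13, R3→H2 8, R4→H3 16, R5→H2 27
  latency cost 74, fixed 24 → total 98.
Compare {H2, H3, H5}: latency cost 61 + fixed 38 = 99.
Compare {H5, H6}: latency cost 75 + fixed 33 = 108.
Compare {H3, H5, H6}: latency cost 65 + fixed 43 = 108.
All other subsets cost ≥ 99. Minimum total cost: 98.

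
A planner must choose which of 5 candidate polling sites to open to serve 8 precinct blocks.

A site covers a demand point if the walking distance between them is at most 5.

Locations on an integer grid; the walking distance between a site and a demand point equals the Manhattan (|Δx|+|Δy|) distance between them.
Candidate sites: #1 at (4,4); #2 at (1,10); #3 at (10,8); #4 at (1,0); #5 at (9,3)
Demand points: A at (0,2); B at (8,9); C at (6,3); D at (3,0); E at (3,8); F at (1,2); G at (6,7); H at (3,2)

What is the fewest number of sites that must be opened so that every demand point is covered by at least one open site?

3

Coverage sets (demand points within 5 of each site):
  #1: {C, D, E, F, G, H}
  #2: {E}
  #3: {B, G}
  #4: {A, D, F, H}
  #5: {C}
No 2 sites suffice: every size-2 union leaves at least one demand point uncovered.
But {#1, #3, #4} covers everything, so the minimum is 3.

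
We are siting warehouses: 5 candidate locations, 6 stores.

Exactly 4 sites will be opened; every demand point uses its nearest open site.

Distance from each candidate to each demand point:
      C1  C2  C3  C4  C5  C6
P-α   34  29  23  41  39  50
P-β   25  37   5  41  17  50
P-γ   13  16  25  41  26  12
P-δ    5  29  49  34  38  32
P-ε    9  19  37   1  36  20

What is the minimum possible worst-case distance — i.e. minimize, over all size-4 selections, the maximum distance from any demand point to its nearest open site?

Open {P-α, P-β, P-γ, P-ε}.
  Farthest demand point is C5 at distance 17 (to P-β); all others are ≤ 17.
With {P-β, P-γ, P-δ, P-ε} the worst case is 17.
With {P-α, P-β, P-δ, P-ε} the worst case is 20.
No size-4 selection achieves below 17.

17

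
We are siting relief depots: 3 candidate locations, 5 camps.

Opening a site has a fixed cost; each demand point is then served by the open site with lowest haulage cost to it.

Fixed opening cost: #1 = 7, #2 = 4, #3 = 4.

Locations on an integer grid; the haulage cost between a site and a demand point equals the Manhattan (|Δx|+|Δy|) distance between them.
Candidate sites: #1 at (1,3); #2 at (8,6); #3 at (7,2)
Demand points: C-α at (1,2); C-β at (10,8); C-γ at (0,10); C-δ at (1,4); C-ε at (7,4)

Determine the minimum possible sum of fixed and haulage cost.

Open {#1, #2}: assign each demand point to its cheapest open site.
  C-α→#1 1, C-β→#2 4, C-γ→#1 8, C-δ→#1 1, C-ε→#2 3
  haulage cost 17, fixed 11 → total 28.
Compare {#1, #2, #3}: haulage cost 16 + fixed 15 = 31.
Compare {#1, #3}: haulage cost 21 + fixed 11 = 32.
Compare {#1}: haulage cost 31 + fixed 7 = 38.
All other subsets cost ≥ 31. Minimum total cost: 28.

28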